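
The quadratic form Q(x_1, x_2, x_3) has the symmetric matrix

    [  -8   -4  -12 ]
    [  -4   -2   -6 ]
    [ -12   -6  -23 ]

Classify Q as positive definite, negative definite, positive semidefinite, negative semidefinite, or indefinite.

Symmetric row and column elimination reduces A to a congruent diagonal form with pivots -8, 0, -5.
Counting signs: 2 negative, 1 zero.
Hence Q is negative semidefinite.

negative semidefinite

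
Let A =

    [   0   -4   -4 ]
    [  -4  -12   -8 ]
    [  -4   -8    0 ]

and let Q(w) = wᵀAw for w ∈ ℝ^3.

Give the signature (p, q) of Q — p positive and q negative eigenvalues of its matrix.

(2, 1)

By Sylvester's law of inertia any congruent diagonalization of A has 2 positive, 1 negative and 0 zero entries.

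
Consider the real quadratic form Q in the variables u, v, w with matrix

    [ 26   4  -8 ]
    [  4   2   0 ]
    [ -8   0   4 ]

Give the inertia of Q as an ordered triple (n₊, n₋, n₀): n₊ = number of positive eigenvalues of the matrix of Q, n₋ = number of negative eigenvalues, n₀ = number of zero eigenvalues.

An LDLᵀ factorisation of A has diagonal entries 26, 18/13, 4/9.
So there are 3 positive pivots.

(3, 0, 0)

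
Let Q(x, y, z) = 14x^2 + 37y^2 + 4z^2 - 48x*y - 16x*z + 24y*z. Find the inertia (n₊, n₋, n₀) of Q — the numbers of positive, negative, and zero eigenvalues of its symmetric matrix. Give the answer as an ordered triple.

(2, 1, 0)

The symmetric matrix is A = [[14, -24, -8], [-24, 37, 12], [-8, 12, 4]].
Applying the same elementary operations to the rows and columns of A produces a congruent diagonal matrix with entries 14, -29/7, 4/29.
Counting signs: 2 positive, 1 negative.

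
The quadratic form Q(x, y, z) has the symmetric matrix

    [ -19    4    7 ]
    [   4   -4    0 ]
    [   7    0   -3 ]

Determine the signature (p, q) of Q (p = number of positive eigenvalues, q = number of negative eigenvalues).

(1, 2)

Congruent diagonalization of A (simultaneous row and column reduction) yields pivots -19, -60/19, 4/15.
Counting signs: 1 positive, 2 negative.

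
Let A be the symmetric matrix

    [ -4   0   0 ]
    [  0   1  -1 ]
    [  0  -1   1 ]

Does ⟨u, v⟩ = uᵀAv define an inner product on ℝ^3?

no

Row-reducing A symmetrically gives the diagonal entries -4, 1, 0.
That gives 1 positive, 1 negative, 1 zero pivots.
Hence Q is indefinite.
⟨·,·⟩ is an inner product exactly when A is positive definite.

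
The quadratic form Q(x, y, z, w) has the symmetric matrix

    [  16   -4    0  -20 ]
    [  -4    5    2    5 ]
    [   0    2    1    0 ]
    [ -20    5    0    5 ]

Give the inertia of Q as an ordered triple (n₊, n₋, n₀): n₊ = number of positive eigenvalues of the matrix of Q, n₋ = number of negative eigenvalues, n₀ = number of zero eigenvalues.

Congruent diagonalization of A (simultaneous row and column reduction) yields pivots 16, 4, 0, -20.
Counting signs: 2 positive, 1 negative, 1 zero.

(2, 1, 1)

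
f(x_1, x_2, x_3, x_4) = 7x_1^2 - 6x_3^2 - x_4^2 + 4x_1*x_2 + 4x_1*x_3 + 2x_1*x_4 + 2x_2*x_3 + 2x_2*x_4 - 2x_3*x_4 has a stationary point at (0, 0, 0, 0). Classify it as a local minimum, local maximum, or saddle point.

The Hessian at the origin is H = [[14, 4, 4, 2], [4, 0, 2, 2], [4, 2, -12, -2], [2, 2, -2, -2]].
An LDLᵀ factorisation of H has diagonal entries 14, -8/7, -25/2, -8/25.
So there are 1 positive, 3 negative pivots.
H is indefinite, so the origin is a saddle point.

saddle point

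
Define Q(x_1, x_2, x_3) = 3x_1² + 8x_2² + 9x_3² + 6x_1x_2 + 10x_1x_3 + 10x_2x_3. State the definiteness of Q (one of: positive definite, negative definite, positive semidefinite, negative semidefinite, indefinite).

positive definite

The symmetric matrix of Q is A = [[3, 3, 5], [3, 8, 5], [5, 5, 9]].
Leading principal minors: Δ_1 = 3, Δ_2 = 15, Δ_3 = 10.
All leading principal minors are positive, so by Sylvester's criterion Q is positive definite.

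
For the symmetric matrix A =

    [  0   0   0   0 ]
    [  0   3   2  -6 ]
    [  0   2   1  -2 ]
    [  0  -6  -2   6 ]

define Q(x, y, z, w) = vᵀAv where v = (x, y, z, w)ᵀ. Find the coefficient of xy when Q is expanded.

0

The coefficient of xy is A[1,2] + A[2,1] = 2·0 = 0.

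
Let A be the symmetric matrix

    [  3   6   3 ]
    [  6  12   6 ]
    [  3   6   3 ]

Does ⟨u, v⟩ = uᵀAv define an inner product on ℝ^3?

no

Congruent diagonalization of A (simultaneous row and column reduction) yields pivots 3, 0, 0.
That gives 1 positive, 2 zero pivots.
Hence Q is positive semidefinite.
⟨·,·⟩ is an inner product exactly when A is positive definite.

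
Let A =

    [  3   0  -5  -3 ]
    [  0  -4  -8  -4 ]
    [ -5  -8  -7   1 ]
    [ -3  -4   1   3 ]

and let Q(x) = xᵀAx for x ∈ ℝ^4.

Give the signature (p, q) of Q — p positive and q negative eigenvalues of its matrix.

(2, 2)

Applying the same elementary operations to the rows and columns of A produces a congruent diagonal matrix with entries 3, -4, 2/3, -20.
So there are 2 positive, 2 negative pivots.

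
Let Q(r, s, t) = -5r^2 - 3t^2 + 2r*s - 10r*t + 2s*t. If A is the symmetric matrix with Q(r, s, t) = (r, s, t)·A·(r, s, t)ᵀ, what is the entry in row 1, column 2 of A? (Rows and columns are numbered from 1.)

1

The coefficient of r·s in Q is 2. For a symmetric A this equals A[1,2] + A[2,1] = 2·A[1,2].
So A[1,2] = 2/2 = 1.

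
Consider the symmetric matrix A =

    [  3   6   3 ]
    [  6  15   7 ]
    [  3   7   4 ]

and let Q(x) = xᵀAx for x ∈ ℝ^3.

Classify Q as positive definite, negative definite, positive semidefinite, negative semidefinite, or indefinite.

positive definite

Leading principal minors: Δ_1 = 3, Δ_2 = 9, Δ_3 = 6.
All leading principal minors are positive, so by Sylvester's criterion Q is positive definite.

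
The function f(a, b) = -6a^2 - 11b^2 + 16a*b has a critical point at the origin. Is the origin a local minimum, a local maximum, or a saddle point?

local maximum

The Hessian at the origin is H = [[-12, 16], [16, -22]].
det H = -12·-22 − (16)² = 8 > 0 and H[1,1] = -12 < 0, so H is negative definite.
Therefore the origin is a local maximum.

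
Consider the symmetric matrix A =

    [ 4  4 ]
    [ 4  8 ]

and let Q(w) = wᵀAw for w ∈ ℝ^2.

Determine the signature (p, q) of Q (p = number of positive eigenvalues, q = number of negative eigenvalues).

Congruent diagonalization of A (simultaneous row and column reduction) yields pivots 4, 4.
Counting signs: 2 positive.

(2, 0)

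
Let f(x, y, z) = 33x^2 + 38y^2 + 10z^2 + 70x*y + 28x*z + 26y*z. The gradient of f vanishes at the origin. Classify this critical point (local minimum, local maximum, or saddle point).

The Hessian at the origin is H = [[66, 70, 28], [70, 76, 26], [28, 26, 20]].
Row-reducing H symmetrically gives the diagonal entries 66, 58/33, 10/29.
So there are 3 positive pivots.
H is positive definite, so the origin is a strict local minimum.

local minimum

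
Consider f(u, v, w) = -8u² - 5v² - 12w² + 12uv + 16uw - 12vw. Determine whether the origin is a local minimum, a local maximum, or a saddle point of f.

local maximum

The Hessian at the origin is H = [[-16, 12, 16], [12, -10, -12], [16, -12, -24]].
Congruent diagonalization of H (simultaneous row and column reduction) yields pivots -16, -1, -8.
That gives 3 negative pivots.
H is negative definite, so the origin is a strict local maximum.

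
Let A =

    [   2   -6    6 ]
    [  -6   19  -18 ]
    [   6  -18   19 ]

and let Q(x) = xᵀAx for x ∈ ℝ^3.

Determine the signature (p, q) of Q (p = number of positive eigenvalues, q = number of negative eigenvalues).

Symmetric row and column elimination reduces A to a congruent diagonal form with pivots 2, 1, 1.
So there are 3 positive pivots.

(3, 0)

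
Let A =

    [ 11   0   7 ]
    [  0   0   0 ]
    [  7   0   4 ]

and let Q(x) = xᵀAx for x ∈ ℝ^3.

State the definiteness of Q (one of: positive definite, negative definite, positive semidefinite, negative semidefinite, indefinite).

indefinite

Applying the same elementary operations to the rows and columns of A produces a congruent diagonal matrix with entries 11, 0, -5/11.
That gives 1 positive, 1 negative, 1 zero pivots.
Hence Q is indefinite.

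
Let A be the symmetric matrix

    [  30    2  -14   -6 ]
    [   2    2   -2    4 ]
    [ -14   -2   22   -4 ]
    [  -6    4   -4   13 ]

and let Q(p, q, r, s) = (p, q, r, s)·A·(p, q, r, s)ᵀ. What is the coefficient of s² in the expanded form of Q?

The coefficient of s² is the diagonal entry A[4,4] = 13.

13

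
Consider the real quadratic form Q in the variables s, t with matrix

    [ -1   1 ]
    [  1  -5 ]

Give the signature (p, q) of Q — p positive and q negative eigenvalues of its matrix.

(0, 2)

Congruent diagonalization of A (simultaneous row and column reduction) yields pivots -1, -4.
That gives 2 negative pivots.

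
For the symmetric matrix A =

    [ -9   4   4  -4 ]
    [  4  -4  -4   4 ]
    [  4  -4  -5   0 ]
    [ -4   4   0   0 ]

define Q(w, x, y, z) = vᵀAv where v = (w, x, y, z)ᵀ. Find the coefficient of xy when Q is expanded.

The coefficient of xy is A[2,3] + A[3,2] = 2·(-4) = -8.

-8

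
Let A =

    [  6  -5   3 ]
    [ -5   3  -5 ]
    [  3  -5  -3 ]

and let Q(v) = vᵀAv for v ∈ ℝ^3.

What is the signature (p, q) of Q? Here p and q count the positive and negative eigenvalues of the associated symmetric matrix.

Congruent diagonalization of A (simultaneous row and column reduction) yields pivots 6, -7/6, 6/7.
That gives 2 positive, 1 negative pivots.

(2, 1)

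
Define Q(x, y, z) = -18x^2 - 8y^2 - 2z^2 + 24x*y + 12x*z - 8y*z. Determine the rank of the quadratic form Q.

1

The associated matrix is A = [[-18, 12, 6], [12, -8, -4], [6, -4, -2]].
Applying the same elementary operations to the rows and columns of A produces a congruent diagonal matrix with entries -18, 0, 0.
That gives 1 negative, 2 zero pivots.
The rank is the number of nonzero pivots: 1.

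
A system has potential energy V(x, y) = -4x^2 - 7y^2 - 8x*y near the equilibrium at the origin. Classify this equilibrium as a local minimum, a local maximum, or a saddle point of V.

The Hessian at the origin is H = [[-8, -8], [-8, -14]].
det H = -8·-14 − (-8)² = 48 > 0 and H[1,1] = -8 < 0, so H is negative definite.
Therefore the origin is a local maximum.

local maximum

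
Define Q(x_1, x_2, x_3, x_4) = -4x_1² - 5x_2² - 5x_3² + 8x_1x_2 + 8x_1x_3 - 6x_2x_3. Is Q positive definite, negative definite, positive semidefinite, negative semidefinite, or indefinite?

The symmetric matrix is A = [[-4, 4, 4, 0], [4, -5, -3, 0], [4, -3, -5, 0], [0, 0, 0, 0]].
Applying the same elementary operations to the rows and columns of A produces a congruent diagonal matrix with entries -4, -1, 0, 0.
Counting signs: 2 negative, 2 zero.
Hence Q is negative semidefinite.

negative semidefinite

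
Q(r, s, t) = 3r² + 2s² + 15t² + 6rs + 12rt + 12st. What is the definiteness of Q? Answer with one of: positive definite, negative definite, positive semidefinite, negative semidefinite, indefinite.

indefinite

The associated matrix is A = [[3, 3, 6], [3, 2, 6], [6, 6, 15]].
Symmetric row and column elimination reduces A to a congruent diagonal form with pivots 3, -1, 3.
That gives 2 positive, 1 negative pivots.
Hence Q is indefinite.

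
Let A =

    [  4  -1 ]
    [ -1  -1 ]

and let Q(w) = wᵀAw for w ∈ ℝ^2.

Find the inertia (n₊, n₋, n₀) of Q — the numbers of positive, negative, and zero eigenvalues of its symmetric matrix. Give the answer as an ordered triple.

(1, 1, 0)

Congruent diagonalization of A (simultaneous row and column reduction) yields pivots 4, -5/4.
Counting signs: 1 positive, 1 negative.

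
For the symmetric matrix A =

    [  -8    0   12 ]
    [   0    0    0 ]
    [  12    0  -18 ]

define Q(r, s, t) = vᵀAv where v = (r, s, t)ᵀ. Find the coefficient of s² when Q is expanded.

0

The coefficient of s² is the diagonal entry A[2,2] = 0.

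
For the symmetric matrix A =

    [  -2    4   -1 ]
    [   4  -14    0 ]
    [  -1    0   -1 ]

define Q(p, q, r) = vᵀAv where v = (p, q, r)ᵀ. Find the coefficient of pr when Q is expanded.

The coefficient of pr is A[1,3] + A[3,1] = 2·(-1) = -2.

-2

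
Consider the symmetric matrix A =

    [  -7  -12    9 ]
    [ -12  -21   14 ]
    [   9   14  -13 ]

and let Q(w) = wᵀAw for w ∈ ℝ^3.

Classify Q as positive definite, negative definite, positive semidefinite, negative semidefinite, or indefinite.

indefinite

Applying the same elementary operations to the rows and columns of A produces a congruent diagonal matrix with entries -7, -3/7, 10/3.
So there are 1 positive, 2 negative pivots.
Hence Q is indefinite.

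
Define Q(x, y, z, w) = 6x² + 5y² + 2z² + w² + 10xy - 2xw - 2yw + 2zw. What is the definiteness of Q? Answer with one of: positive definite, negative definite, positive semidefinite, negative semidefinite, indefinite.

positive definite

The symmetric matrix of Q is A = [[6, 5, 0, -1], [5, 5, 0, -1], [0, 0, 2, 1], [-1, -1, 1, 1]].
Leading principal minors: Δ_1 = 6, Δ_2 = 5, Δ_3 = 10, Δ_4 = 3.
All leading principal minors are positive, so by Sylvester's criterion Q is positive definite.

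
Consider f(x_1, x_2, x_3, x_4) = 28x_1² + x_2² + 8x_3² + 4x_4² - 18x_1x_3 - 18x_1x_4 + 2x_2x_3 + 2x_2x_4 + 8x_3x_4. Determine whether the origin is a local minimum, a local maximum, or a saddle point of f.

The Hessian at the origin is H = [[56, 0, -18, -18], [0, 2, 2, 2], [-18, 2, 16, 8], [-18, 2, 8, 8]].
Congruent diagonalization of H (simultaneous row and column reduction) yields pivots 56, 2, 115/14, 24/115.
Counting signs: 4 positive.
H is positive definite, so the origin is a strict local minimum.

local minimum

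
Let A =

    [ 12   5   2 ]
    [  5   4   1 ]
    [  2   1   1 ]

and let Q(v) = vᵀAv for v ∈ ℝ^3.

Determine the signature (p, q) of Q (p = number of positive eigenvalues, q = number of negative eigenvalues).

Row-reducing A symmetrically gives the diagonal entries 12, 23/12, 15/23.
That gives 3 positive pivots.

(3, 0)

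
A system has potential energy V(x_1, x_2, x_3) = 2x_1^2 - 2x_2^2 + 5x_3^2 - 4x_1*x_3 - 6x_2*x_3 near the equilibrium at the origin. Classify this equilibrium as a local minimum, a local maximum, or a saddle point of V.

The Hessian at the origin is H = [[4, 0, -4], [0, -4, -6], [-4, -6, 10]].
Row-reducing H symmetrically gives the diagonal entries 4, -4, 15.
That gives 2 positive, 1 negative pivots.
H is indefinite, so the origin is a saddle point.

saddle point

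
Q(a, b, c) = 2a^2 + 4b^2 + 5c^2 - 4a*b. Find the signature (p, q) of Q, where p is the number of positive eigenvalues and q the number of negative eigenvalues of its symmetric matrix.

(3, 0)

The symmetric matrix is A = [[2, -2, 0], [-2, 4, 0], [0, 0, 5]].
An LDLᵀ factorisation of A has diagonal entries 2, 2, 5.
So there are 3 positive pivots.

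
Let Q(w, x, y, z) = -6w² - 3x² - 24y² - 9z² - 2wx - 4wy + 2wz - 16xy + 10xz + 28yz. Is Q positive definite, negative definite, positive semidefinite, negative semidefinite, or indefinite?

The symmetric matrix of Q is A = [[-6, -1, -2, 1], [-1, -3, -8, 5], [-2, -8, -24, 14], [1, 5, 14, -9]].
Leading principal minors: Δ_1 = -6, Δ_2 = 17, Δ_3 = -44, Δ_4 = 20.
The signs alternate starting with Δ_1 < 0, so by Sylvester's criterion Q is negative definite.

negative definite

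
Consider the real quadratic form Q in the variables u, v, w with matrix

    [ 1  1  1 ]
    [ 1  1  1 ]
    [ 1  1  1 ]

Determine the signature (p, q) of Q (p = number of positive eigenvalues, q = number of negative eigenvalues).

(1, 0)

Congruent diagonalization of A (simultaneous row and column reduction) yields pivots 1, 0, 0.
That gives 1 positive, 2 zero pivots.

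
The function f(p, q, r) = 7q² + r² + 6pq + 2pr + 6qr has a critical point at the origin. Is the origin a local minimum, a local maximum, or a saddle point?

saddle point

The Hessian at the origin is H = [[0, 6, 2], [6, 14, 6], [2, 6, 2]].
H is indefinite, so the origin is a saddle point.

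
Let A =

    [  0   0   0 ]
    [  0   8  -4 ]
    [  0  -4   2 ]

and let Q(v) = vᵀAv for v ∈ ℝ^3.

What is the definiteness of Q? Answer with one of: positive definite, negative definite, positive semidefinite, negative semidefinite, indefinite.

Congruent diagonalization of A (simultaneous row and column reduction) yields pivots 0, 8, 0.
That gives 1 positive, 2 zero pivots.
Hence Q is positive semidefinite.

positive semidefinite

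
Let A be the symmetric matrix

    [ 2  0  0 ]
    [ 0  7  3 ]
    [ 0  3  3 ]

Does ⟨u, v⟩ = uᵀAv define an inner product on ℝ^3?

yes

Applying the same elementary operations to the rows and columns of A produces a congruent diagonal matrix with entries 2, 7, 12/7.
So there are 3 positive pivots.
Hence Q is positive definite.
⟨·,·⟩ is an inner product exactly when A is positive definite.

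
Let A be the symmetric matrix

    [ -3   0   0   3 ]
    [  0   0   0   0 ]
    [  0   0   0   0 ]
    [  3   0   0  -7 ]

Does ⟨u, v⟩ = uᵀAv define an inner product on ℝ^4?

Applying the same elementary operations to the rows and columns of A produces a congruent diagonal matrix with entries -3, 0, 0, -4.
That gives 2 negative, 2 zero pivots.
Hence Q is negative semidefinite.
⟨·,·⟩ is an inner product exactly when A is positive definite.

no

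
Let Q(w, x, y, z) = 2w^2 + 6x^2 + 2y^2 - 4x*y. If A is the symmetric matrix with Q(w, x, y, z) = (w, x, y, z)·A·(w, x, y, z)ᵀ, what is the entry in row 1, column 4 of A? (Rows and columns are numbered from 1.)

0

The coefficient of w·z in Q is 0. For a symmetric A this equals A[1,4] + A[4,1] = 2·A[1,4].
So A[1,4] = 0/2 = 0.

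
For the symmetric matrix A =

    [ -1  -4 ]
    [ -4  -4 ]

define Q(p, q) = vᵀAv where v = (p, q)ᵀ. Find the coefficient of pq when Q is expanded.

-8

The coefficient of pq is A[1,2] + A[2,1] = 2·(-4) = -8.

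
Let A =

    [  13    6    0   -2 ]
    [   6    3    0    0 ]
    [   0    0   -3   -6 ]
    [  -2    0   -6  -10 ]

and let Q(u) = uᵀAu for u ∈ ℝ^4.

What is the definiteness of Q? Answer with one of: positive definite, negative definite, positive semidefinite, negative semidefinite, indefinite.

Applying the same elementary operations to the rows and columns of A produces a congruent diagonal matrix with entries 13, 3/13, -3, -2.
Counting signs: 2 positive, 2 negative.
Hence Q is indefinite.

indefinite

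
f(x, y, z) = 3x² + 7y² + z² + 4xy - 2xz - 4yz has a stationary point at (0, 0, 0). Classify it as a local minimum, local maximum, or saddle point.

The Hessian at the origin is H = [[6, 4, -2], [4, 14, -4], [-2, -4, 2]].
Row-reducing H symmetrically gives the diagonal entries 6, 34/3, 12/17.
So there are 3 positive pivots.
H is positive definite, so the origin is a strict local minimum.

local minimum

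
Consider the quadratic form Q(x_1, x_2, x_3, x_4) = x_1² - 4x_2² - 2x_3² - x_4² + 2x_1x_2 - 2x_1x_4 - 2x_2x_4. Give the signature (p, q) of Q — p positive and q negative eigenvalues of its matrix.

The associated matrix is A = [[1, 1, 0, -1], [1, -4, 0, -1], [0, 0, -2, 0], [-1, -1, 0, -1]].
Applying the same elementary operations to the rows and columns of A produces a congruent diagonal matrix with entries 1, -5, -2, -2.
So there are 1 positive, 3 negative pivots.

(1, 3)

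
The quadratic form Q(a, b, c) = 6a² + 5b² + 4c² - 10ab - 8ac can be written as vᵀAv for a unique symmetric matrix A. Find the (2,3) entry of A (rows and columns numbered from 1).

The coefficient of b·c in Q is 0. For a symmetric A this equals A[2,3] + A[3,2] = 2·A[2,3].
So A[2,3] = 0/2 = 0.

0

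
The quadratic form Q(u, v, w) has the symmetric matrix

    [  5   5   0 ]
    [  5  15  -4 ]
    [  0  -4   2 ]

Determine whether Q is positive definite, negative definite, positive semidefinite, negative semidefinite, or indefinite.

positive definite

Leading principal minors: Δ_1 = 5, Δ_2 = 50, Δ_3 = 20.
All leading principal minors are positive, so by Sylvester's criterion Q is positive definite.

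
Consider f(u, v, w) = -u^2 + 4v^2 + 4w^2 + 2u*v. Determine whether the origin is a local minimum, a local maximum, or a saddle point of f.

The Hessian at the origin is H = [[-2, 2, 0], [2, 8, 0], [0, 0, 8]].
Symmetric row and column elimination reduces H to a congruent diagonal form with pivots -2, 10, 8.
That gives 2 positive, 1 negative pivots.
H is indefinite, so the origin is a saddle point.

saddle point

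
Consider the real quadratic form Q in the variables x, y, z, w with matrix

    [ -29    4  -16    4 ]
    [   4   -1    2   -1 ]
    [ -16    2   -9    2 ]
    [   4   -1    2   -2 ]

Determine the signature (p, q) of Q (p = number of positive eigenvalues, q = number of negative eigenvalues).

(0, 4)

Applying the same elementary operations to the rows and columns of A produces a congruent diagonal matrix with entries -29, -13/29, -1/13, -1.
That gives 4 negative pivots.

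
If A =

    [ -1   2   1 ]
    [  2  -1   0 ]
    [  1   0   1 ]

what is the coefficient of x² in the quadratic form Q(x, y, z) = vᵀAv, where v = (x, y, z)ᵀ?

The coefficient of x² is the diagonal entry A[1,1] = -1.

-1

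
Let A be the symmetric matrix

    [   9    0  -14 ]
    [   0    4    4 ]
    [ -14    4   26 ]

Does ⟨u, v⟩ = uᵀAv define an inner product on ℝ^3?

yes

Row-reducing A symmetrically gives the diagonal entries 9, 4, 2/9.
Counting signs: 3 positive.
Hence Q is positive definite.
⟨·,·⟩ is an inner product exactly when A is positive definite.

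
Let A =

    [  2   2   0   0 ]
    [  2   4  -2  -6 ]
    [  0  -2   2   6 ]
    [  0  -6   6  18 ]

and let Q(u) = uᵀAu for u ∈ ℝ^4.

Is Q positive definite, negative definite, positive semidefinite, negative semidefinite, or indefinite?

positive semidefinite

Congruent diagonalization of A (simultaneous row and column reduction) yields pivots 2, 2, 0, 0.
That gives 2 positive, 2 zero pivots.
Hence Q is positive semidefinite.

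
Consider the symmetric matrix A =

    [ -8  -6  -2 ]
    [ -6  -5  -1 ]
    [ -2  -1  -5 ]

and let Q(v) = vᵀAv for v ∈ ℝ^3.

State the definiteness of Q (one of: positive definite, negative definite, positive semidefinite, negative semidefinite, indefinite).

negative definite

Row-reducing A symmetrically gives the diagonal entries -8, -1/2, -4.
That gives 3 negative pivots.
Hence Q is negative definite.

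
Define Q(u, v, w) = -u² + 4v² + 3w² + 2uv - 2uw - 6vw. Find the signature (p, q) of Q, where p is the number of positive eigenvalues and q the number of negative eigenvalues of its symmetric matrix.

Write A = [[-1, 1, -1], [1, 4, -3], [-1, -3, 3]].
An LDLᵀ factorisation of A has diagonal entries -1, 5, 4/5.
That gives 2 positive, 1 negative pivots.

(2, 1)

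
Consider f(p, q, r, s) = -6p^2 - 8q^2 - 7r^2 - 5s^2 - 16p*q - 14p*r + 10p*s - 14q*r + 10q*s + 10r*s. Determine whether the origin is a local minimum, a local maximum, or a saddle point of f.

saddle point

The Hessian at the origin is H = [[-12, -16, -14, 10], [-16, -16, -14, 10], [-14, -14, -14, 10], [10, 10, 10, -10]].
Symmetric row and column elimination reduces H to a congruent diagonal form with pivots -12, 16/3, -7/4, -20/7.
Counting signs: 1 positive, 3 negative.
H is indefinite, so the origin is a saddle point.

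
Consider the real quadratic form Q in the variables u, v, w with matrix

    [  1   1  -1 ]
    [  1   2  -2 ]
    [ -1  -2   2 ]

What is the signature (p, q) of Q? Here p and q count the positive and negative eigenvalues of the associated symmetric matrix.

Symmetric row and column elimination reduces A to a congruent diagonal form with pivots 1, 1, 0.
So there are 2 positive, 1 zero pivots.

(2, 0)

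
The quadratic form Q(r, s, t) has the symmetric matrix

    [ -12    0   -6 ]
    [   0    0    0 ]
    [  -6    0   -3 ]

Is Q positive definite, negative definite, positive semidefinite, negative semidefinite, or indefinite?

Row-reducing A symmetrically gives the diagonal entries -12, 0, 0.
That gives 1 negative, 2 zero pivots.
Hence Q is negative semidefinite.

negative semidefinite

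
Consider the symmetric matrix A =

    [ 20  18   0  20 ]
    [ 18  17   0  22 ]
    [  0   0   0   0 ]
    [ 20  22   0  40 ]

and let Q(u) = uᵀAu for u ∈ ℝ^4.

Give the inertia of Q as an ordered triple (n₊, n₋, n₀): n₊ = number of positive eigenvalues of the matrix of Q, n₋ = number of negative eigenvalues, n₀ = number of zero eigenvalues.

(2, 0, 2)

Congruent diagonalization of A (simultaneous row and column reduction) yields pivots 20, 4/5, 0, 0.
Counting signs: 2 positive, 2 zero.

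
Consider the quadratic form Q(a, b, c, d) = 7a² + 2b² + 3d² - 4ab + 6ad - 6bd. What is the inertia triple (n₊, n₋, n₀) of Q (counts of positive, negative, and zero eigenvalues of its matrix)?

The associated matrix is A = [[7, -2, 0, 3], [-2, 2, 0, -3], [0, 0, 0, 0], [3, -3, 0, 3]].
Symmetric row and column elimination reduces A to a congruent diagonal form with pivots 7, 10/7, 0, -3/2.
Counting signs: 2 positive, 1 negative, 1 zero.

(2, 1, 1)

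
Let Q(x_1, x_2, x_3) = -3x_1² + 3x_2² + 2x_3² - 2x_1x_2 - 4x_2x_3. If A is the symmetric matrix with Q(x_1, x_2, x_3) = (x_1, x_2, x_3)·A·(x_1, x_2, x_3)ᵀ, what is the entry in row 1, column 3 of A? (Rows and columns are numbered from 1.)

0

The coefficient of x_1·x_3 in Q is 0. For a symmetric A this equals A[1,3] + A[3,1] = 2·A[1,3].
So A[1,3] = 0/2 = 0.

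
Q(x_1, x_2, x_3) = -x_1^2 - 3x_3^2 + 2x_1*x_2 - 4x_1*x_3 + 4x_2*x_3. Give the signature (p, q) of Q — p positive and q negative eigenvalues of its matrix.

The symmetric matrix is A = [[-1, 1, -2], [1, 0, 2], [-2, 2, -3]].
Symmetric row and column elimination reduces A to a congruent diagonal form with pivots -1, 1, 1.
That gives 2 positive, 1 negative pivots.

(2, 1)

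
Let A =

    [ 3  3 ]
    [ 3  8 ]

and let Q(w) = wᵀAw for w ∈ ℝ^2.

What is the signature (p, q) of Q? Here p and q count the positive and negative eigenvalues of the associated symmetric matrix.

Congruent diagonalization of A (simultaneous row and column reduction) yields pivots 3, 5.
That gives 2 positive pivots.

(2, 0)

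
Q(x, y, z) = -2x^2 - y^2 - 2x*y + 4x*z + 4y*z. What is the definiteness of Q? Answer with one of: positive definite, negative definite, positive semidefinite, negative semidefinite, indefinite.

Write A = [[-2, -1, 2], [-1, -1, 2], [2, 2, 0]].
Row-reducing A symmetrically gives the diagonal entries -2, -1/2, 4.
That gives 1 positive, 2 negative pivots.
Hence Q is indefinite.

indefinite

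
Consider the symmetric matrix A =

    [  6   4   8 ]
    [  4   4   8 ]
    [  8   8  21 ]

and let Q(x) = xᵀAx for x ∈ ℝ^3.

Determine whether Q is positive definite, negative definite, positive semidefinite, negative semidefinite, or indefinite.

Leading principal minors: Δ_1 = 6, Δ_2 = 8, Δ_3 = 40.
All leading principal minors are positive, so by Sylvester's criterion Q is positive definite.

positive definite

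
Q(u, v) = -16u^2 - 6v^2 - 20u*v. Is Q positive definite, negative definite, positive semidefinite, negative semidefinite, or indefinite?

The symmetric matrix is A = [[-16, -10], [-10, -6]].
Applying the same elementary operations to the rows and columns of A produces a congruent diagonal matrix with entries -16, 1/4.
So there are 1 positive, 1 negative pivots.
Hence Q is indefinite.

indefinite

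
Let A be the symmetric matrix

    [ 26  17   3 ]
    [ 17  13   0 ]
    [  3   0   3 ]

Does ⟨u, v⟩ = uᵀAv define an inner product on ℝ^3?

yes

Row-reducing A symmetrically gives the diagonal entries 26, 49/26, 30/49.
That gives 3 positive pivots.
Hence Q is positive definite.
⟨·,·⟩ is an inner product exactly when A is positive definite.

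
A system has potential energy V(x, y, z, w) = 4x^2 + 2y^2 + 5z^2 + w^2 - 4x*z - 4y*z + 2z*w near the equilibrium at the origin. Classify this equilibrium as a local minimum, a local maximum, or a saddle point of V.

local minimum

The Hessian at the origin is H = [[8, 0, -4, 0], [0, 4, -4, 0], [-4, -4, 10, 2], [0, 0, 2, 2]].
Row-reducing H symmetrically gives the diagonal entries 8, 4, 4, 1.
So there are 4 positive pivots.
H is positive definite, so the origin is a strict local minimum.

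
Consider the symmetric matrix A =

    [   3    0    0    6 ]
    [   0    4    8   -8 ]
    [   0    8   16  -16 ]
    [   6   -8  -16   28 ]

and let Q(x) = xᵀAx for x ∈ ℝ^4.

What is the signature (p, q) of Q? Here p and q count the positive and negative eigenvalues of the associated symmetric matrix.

(2, 0)

Applying the same elementary operations to the rows and columns of A produces a congruent diagonal matrix with entries 3, 4, 0, 0.
That gives 2 positive, 2 zero pivots.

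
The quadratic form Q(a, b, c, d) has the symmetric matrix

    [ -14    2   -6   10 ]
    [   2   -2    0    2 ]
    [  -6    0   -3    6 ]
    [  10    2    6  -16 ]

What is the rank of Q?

Applying the same elementary operations to the rows and columns of A produces a congruent diagonal matrix with entries -14, -12/7, 0, -2.
Counting signs: 3 negative, 1 zero.
The rank is the number of nonzero pivots: 3.

3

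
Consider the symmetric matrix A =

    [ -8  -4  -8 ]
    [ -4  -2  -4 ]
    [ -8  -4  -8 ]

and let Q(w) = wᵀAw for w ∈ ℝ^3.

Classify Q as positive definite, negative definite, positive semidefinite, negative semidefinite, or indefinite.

Row-reducing A symmetrically gives the diagonal entries -8, 0, 0.
That gives 1 negative, 2 zero pivots.
Hence Q is negative semidefinite.

negative semidefinite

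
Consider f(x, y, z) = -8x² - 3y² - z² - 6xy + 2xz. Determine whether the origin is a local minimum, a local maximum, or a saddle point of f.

The Hessian at the origin is H = [[-16, -6, 2], [-6, -6, 0], [2, 0, -2]].
Applying the same elementary operations to the rows and columns of H produces a congruent diagonal matrix with entries -16, -15/4, -8/5.
So there are 3 negative pivots.
H is negative definite, so the origin is a strict local maximum.

local maximum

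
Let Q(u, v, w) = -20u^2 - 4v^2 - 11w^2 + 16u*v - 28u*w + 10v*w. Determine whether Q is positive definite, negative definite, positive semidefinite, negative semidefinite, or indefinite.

negative definite

The symmetric matrix of Q is A = [[-20, 8, -14], [8, -4, 5], [-14, 5, -11]].
Leading principal minors: Δ_1 = -20, Δ_2 = 16, Δ_3 = -12.
The signs alternate starting with Δ_1 < 0, so by Sylvester's criterion Q is negative definite.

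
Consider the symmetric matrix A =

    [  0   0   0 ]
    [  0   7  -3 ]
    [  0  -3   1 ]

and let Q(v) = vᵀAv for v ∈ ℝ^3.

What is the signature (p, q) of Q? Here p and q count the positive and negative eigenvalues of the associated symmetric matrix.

Symmetric row and column elimination reduces A to a congruent diagonal form with pivots 0, 7, -2/7.
Counting signs: 1 positive, 1 negative, 1 zero.

(1, 1)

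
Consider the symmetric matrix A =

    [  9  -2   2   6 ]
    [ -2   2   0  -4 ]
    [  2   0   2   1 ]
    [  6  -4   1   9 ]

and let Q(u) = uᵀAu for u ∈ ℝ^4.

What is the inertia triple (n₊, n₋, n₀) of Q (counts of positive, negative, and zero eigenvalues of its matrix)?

(4, 0, 0)

Applying the same elementary operations to the rows and columns of A produces a congruent diagonal matrix with entries 9, 14/9, 10/7, 3/10.
So there are 4 positive pivots.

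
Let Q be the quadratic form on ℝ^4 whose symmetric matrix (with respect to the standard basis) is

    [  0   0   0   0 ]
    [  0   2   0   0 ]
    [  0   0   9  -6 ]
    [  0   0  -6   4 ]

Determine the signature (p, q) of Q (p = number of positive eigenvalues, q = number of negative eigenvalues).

Symmetric row and column elimination reduces A to a congruent diagonal form with pivots 0, 2, 9, 0.
Counting signs: 2 positive, 2 zero.

(2, 0)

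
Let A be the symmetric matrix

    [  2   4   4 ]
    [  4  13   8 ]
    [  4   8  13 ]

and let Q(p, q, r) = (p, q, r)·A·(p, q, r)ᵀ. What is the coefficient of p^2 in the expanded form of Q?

The coefficient of p^2 is the diagonal entry A[1,1] = 2.

2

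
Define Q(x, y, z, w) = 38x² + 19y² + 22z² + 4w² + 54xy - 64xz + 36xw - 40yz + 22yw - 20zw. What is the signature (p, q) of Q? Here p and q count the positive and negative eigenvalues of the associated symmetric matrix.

(2, 1)

The associated matrix is A = [[38, 27, -32, 18], [27, 19, -20, 11], [-32, -20, 22, -10], [18, 11, -10, 4]].
Applying the same elementary operations to the rows and columns of A produces a congruent diagonal matrix with entries 38, -7/38, 250/7, 0.
That gives 2 positive, 1 negative, 1 zero pivots.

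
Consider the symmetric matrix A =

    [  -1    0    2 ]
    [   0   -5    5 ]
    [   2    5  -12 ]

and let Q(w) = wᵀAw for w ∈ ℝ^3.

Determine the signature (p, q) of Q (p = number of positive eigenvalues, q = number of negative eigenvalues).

(0, 3)

Applying the same elementary operations to the rows and columns of A produces a congruent diagonal matrix with entries -1, -5, -3.
So there are 3 negative pivots.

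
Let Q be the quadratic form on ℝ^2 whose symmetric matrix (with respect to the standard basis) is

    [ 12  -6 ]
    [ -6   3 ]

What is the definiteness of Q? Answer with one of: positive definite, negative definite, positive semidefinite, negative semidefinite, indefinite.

For the 2×2 matrix [[12, -6], [-6, 3]]: det = 12·3 − (-6)² = 0, trace = 15.
det = 0 so one eigenvalue is zero; the form is semidefinite with the sign of the trace.

positive semidefinite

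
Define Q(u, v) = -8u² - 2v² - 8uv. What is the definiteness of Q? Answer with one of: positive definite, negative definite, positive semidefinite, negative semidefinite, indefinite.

The associated matrix is A = [[-8, -4], [-4, -2]].
Symmetric row and column elimination reduces A to a congruent diagonal form with pivots -8, 0.
So there are 1 negative, 1 zero pivots.
Hence Q is negative semidefinite.

negative semidefinite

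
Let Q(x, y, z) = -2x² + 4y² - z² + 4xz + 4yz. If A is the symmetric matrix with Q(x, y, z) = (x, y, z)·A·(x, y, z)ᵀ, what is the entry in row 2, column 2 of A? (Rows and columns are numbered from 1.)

The coefficient of y² in Q is 4, and that is exactly A[2,2].

4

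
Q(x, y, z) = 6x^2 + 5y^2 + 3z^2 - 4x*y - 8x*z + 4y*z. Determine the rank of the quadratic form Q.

Write A = [[6, -2, -4], [-2, 5, 2], [-4, 2, 3]].
An LDLᵀ factorisation of A has diagonal entries 6, 13/3, 3/13.
That gives 3 positive pivots.
The rank is the number of nonzero pivots: 3.

3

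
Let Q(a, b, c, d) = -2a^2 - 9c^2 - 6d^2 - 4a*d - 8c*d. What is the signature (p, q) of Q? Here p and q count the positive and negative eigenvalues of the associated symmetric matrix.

The associated matrix is A = [[-2, 0, 0, -2], [0, 0, 0, 0], [0, 0, -9, -4], [-2, 0, -4, -6]].
Row-reducing A symmetrically gives the diagonal entries -2, 0, -9, -20/9.
That gives 3 negative, 1 zero pivots.

(0, 3)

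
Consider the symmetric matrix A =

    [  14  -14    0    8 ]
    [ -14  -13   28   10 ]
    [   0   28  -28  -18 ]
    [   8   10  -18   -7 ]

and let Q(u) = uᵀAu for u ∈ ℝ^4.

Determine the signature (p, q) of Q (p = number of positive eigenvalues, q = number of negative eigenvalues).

(2, 1)

Applying the same elementary operations to the rows and columns of A produces a congruent diagonal matrix with entries 14, -27, 28/27, 0.
So there are 2 positive, 1 negative, 1 zero pivots.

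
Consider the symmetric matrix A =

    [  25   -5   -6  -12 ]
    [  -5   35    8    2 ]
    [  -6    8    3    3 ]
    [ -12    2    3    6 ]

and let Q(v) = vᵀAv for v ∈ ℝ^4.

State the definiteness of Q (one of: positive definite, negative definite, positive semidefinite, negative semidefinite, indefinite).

Leading principal minors: Δ_1 = 25, Δ_2 = 850, Δ_3 = 170, Δ_4 = 6.
All leading principal minors are positive, so by Sylvester's criterion Q is positive definite.

positive definite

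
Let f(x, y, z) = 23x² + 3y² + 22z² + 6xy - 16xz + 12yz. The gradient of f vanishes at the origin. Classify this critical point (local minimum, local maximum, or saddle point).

local minimum

The Hessian at the origin is H = [[46, 6, -16], [6, 6, 12], [-16, 12, 44]].
Congruent diagonalization of H (simultaneous row and column reduction) yields pivots 46, 120/23, 2/5.
So there are 3 positive pivots.
H is positive definite, so the origin is a strict local minimum.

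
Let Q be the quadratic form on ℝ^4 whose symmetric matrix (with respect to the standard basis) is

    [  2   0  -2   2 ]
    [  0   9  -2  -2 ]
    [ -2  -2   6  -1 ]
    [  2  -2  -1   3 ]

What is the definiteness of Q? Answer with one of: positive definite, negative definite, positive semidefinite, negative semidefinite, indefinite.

Leading principal minors: Δ_1 = 2, Δ_2 = 18, Δ_3 = 64, Δ_4 = 30.
All leading principal minors are positive, so by Sylvester's criterion Q is positive definite.

positive definite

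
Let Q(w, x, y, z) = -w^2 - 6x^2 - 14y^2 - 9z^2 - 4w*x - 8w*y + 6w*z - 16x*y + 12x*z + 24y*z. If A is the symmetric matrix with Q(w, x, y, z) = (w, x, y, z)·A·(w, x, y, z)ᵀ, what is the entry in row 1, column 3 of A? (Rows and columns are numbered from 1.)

-4

The coefficient of w·y in Q is -8. For a symmetric A this equals A[1,3] + A[3,1] = 2·A[1,3].
So A[1,3] = -8/2 = -4.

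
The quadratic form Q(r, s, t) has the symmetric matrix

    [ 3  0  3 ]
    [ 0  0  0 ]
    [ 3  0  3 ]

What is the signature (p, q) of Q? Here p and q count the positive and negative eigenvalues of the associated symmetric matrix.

Applying the same elementary operations to the rows and columns of A produces a congruent diagonal matrix with entries 3, 0, 0.
Counting signs: 1 positive, 2 zero.

(1, 0)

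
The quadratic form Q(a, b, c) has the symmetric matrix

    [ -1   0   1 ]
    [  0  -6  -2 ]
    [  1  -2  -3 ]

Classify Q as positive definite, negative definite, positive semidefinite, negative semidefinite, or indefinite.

negative definite

An LDLᵀ factorisation of A has diagonal entries -1, -6, -4/3.
That gives 3 negative pivots.
Hence Q is negative definite.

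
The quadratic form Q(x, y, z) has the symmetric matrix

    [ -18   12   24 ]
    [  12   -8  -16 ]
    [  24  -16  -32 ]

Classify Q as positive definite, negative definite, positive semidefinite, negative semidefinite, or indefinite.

negative semidefinite

Symmetric row and column elimination reduces A to a congruent diagonal form with pivots -18, 0, 0.
So there are 1 negative, 2 zero pivots.
Hence Q is negative semidefinite.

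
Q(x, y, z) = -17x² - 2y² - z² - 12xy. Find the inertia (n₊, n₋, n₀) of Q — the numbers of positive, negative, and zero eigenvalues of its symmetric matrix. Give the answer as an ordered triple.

(1, 2, 0)

The associated matrix is A = [[-17, -6, 0], [-6, -2, 0], [0, 0, -1]].
Row-reducing A symmetrically gives the diagonal entries -17, 2/17, -1.
That gives 1 positive, 2 negative pivots.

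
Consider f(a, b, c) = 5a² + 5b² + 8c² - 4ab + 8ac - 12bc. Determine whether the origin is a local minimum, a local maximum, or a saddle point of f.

The Hessian at the origin is H = [[10, -4, 8], [-4, 10, -12], [8, -12, 16]].
Symmetric row and column elimination reduces H to a congruent diagonal form with pivots 10, 42/5, 8/21.
That gives 3 positive pivots.
H is positive definite, so the origin is a strict local minimum.

local minimum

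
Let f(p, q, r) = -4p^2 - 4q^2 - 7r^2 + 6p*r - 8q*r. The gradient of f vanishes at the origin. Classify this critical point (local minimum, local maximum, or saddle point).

local maximum

The Hessian at the origin is H = [[-8, 0, 6], [0, -8, -8], [6, -8, -14]].
An LDLᵀ factorisation of H has diagonal entries -8, -8, -3/2.
So there are 3 negative pivots.
H is negative definite, so the origin is a strict local maximum.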